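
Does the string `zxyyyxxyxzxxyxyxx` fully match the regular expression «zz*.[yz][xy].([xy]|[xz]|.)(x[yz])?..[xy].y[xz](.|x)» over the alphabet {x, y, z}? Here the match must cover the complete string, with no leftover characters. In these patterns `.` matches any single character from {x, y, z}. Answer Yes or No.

No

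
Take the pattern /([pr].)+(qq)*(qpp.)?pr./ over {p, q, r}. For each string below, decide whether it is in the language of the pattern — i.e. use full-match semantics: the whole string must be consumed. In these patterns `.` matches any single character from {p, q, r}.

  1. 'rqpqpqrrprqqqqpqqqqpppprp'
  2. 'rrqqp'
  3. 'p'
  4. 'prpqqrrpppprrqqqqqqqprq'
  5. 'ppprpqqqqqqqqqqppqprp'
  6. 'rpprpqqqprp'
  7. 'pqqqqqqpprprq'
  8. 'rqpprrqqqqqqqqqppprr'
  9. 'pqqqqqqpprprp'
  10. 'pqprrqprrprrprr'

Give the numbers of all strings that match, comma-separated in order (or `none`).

5, 6, 7, 9, 10

1 → no match
2 → no match
3 → no match
4 → no match
5 → match
6 → match
7 → match
8 → no match
9 → match
10 → match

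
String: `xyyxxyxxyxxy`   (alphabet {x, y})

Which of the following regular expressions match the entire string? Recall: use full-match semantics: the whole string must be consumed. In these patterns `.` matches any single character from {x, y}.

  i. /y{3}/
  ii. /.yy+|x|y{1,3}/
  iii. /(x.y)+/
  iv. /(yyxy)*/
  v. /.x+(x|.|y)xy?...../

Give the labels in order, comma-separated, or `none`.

i → no match — must start with `y`
ii → no match
iii → match
iv → no match
v → no match

iii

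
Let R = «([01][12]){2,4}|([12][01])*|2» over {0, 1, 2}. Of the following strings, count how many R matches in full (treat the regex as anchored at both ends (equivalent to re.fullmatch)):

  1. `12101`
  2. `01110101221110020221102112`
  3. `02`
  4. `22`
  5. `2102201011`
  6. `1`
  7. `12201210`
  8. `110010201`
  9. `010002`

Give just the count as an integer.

1 → no match
2 → no match
3 → no match
4 → no match
5 → no match
6 → no match
7 → no match
8 → no match
9 → no match
Total matched: 0

0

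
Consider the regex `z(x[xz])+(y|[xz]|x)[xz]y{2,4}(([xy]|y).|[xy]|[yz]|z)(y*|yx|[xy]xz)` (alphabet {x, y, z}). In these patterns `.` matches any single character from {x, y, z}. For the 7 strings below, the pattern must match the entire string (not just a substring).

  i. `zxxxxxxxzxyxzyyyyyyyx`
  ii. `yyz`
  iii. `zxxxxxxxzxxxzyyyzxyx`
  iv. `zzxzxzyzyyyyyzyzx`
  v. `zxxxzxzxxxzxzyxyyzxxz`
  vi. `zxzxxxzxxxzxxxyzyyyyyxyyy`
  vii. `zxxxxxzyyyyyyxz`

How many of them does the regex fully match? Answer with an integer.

2

i → no match
ii. `yyz` → no match — must start with `zx`
iii → no match
iv → no match — must start with `zx`
v → match
vi → no match
vii → match
Total matched: 2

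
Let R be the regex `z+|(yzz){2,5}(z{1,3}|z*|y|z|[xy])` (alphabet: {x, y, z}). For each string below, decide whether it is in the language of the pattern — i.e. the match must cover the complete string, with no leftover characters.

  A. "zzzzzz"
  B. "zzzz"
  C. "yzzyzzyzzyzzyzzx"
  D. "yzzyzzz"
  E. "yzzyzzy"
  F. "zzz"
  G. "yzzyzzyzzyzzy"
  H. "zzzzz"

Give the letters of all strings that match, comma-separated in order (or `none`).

A, B, C, D, E, F, G, H

A → match
B → match
C → match
D → match
E → match
F → match
G → match
H → match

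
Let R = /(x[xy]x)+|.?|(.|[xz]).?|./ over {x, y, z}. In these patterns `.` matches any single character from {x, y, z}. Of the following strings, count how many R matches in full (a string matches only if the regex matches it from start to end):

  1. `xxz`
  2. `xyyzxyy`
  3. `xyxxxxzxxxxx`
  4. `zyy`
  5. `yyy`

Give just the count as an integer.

1 → no match
2 → no match
3 → no match
4 → no match
5 → no match
Total matched: 0

0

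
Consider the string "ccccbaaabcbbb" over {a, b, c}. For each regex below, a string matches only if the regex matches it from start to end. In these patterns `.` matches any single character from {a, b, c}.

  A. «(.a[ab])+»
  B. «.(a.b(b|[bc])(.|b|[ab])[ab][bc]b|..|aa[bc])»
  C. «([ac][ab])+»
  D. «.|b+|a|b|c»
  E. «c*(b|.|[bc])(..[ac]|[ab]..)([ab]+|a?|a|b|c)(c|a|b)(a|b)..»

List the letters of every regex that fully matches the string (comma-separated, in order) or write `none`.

E

A → no match
B → no match
C → no match
D → no match
E → match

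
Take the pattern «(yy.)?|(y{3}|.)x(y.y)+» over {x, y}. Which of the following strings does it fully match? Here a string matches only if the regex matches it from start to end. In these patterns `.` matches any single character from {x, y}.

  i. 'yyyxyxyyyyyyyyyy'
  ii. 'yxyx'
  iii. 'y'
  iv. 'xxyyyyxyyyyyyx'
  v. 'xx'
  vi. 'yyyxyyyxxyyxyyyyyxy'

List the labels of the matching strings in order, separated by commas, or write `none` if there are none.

i

i → match
ii → no match
iii → no match
iv → no match
v → no match
vi → no match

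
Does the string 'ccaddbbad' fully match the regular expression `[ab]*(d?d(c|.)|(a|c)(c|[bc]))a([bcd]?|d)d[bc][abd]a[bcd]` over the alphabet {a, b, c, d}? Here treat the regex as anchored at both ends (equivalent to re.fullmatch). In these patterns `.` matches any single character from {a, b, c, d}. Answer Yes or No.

Yes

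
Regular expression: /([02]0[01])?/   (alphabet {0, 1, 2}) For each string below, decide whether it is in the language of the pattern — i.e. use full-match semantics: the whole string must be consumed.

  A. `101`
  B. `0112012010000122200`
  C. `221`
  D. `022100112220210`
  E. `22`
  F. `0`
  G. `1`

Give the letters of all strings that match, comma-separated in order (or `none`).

A. `101` → no match
B → no match
C. `221` → no match
D → no match
E. `22` → no match
F. `0` → no match
G. `1` → no match

none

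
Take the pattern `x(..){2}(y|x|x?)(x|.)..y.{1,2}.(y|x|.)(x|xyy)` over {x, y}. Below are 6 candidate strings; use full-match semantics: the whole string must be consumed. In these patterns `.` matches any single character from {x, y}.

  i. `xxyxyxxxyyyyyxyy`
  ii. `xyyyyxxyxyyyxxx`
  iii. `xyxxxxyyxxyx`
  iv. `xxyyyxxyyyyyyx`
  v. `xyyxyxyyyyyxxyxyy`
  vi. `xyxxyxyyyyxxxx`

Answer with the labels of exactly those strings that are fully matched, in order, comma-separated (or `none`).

i → match
ii → match
iii. `xyxxxxyyxxyx` → no match
iv → match
v → match
vi → match

i, ii, iv, v, vi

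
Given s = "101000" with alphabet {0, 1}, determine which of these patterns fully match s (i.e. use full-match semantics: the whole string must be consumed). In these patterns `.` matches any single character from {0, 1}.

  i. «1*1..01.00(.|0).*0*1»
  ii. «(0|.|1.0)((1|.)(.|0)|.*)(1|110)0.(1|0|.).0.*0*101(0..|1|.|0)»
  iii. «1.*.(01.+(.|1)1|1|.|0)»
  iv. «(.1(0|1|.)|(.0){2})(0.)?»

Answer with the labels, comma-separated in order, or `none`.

i → no match — must end with "1"
ii → no match
iii → match
iv → match

iii, iv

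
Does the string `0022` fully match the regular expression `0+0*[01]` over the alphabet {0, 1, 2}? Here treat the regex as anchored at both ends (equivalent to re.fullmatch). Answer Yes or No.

No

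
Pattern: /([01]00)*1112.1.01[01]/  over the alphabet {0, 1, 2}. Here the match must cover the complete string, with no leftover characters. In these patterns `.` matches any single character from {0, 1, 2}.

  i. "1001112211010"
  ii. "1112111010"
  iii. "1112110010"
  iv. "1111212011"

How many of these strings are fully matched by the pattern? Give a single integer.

3

i → match
ii. "1112111010" → match
iii. "1112110010" → match
iv. "1111212011" → no match
Total matched: 3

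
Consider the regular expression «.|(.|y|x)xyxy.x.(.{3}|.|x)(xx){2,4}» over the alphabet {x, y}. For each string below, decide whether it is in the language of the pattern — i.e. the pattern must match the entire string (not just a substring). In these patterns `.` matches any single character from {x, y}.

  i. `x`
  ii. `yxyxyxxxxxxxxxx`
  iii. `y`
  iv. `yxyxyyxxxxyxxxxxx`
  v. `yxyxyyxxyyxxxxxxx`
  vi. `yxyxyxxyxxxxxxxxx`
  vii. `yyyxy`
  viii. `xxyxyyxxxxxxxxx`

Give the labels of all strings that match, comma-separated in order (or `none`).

i → match
ii → match
iii → match
iv → match
v → match
vi → match
vii → no match
viii → match

i, ii, iii, iv, v, vi, viii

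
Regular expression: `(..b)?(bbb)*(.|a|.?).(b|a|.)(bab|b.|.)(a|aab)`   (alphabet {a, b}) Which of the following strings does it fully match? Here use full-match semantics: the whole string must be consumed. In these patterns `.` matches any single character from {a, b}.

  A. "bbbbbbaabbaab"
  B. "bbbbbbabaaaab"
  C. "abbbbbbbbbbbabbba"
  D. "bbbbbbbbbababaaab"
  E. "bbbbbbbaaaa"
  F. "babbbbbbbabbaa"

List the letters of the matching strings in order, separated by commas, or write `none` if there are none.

A, B, C, D, E, F

A → match
B → match
C → match
D → match
E → match
F → match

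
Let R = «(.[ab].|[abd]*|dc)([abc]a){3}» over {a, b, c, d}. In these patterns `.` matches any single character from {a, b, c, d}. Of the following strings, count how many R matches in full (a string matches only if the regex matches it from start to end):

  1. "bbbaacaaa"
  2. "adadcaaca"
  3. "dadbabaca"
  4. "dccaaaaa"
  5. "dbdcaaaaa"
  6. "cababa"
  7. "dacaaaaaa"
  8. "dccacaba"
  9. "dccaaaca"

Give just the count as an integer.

8

1 → match
2 → no match
3 → match
4 → match
5 → match
6 → match
7 → match
8 → match
9 → match
Total matched: 8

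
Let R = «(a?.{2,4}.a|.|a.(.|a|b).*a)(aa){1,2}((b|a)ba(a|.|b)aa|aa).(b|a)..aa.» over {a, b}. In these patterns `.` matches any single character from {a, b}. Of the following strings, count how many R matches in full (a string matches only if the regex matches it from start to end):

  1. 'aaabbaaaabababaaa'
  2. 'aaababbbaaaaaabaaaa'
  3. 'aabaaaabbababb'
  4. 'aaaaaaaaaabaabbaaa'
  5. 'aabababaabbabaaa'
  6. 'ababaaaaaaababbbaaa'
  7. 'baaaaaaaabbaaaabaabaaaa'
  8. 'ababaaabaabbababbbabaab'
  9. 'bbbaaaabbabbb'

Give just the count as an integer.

0

1 → no match
2 → no match
3 → no match
4 → no match
5 → no match
6 → no match
7 → no match
8 → no match
9 → no match
Total matched: 0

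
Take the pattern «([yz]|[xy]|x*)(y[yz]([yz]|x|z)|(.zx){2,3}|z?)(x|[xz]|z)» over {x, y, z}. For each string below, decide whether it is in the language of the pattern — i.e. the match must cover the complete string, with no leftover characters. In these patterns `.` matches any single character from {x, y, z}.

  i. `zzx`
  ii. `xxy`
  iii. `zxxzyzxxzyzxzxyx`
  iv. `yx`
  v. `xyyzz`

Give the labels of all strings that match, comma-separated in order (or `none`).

i. `zzx` → match
ii. `xxy` → no match
iii → no match
iv. `yx` → match
v. `xyyzz` → match

i, iv, v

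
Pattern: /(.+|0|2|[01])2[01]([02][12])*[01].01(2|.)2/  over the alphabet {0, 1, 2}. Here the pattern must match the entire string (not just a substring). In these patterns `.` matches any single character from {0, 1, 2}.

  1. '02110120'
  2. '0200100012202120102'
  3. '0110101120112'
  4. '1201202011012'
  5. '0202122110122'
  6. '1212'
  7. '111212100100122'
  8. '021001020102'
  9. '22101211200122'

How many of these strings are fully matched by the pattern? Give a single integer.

1 → no match — must end with '2'
2 → no match
3 → no match
4 → no match
5 → match
6 → no match
7 → no match
8 → no match
9 → no match
Total matched: 1

1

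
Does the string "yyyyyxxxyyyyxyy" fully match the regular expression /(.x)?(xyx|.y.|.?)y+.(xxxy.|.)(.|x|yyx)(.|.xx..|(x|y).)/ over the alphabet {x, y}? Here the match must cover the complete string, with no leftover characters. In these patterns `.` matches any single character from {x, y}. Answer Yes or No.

Yes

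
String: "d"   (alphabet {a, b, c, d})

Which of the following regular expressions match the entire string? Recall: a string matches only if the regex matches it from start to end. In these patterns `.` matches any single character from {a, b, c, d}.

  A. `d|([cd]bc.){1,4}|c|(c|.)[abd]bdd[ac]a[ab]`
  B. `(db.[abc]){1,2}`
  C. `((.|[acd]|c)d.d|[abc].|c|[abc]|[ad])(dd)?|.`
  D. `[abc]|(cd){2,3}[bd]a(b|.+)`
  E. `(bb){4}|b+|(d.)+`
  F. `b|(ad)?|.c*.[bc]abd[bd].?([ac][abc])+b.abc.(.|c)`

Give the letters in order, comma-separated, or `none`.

A → match
B → no match — must start with "db"
C → match
D → no match
E → no match
F → no match

A, C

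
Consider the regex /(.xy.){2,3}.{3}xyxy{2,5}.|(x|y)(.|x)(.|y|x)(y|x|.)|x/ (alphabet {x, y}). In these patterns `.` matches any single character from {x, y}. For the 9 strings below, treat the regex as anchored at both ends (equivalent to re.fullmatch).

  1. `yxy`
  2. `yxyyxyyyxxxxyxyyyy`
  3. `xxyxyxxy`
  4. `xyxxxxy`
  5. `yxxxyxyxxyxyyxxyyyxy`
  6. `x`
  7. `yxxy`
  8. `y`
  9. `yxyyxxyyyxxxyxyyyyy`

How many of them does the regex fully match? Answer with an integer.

3

1. `yxy` → no match
2 → no match
3. `xxyxyxxy` → no match
4. `xyxxxxy` → no match
5 → no match
6. `x` → match
7. `yxxy` → match
8. `y` → no match
9 → match
Total matched: 3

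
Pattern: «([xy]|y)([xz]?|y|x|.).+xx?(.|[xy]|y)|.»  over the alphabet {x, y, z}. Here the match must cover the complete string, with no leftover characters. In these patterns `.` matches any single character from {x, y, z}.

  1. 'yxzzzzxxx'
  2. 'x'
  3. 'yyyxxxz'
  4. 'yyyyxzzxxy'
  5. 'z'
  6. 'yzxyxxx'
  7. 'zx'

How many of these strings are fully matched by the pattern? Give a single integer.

6

1 → match
2 → match
3 → match
4 → match
5 → match
6 → match
7 → no match
Total matched: 6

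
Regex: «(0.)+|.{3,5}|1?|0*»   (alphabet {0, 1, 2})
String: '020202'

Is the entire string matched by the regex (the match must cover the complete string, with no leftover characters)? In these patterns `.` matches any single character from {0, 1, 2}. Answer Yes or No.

Yes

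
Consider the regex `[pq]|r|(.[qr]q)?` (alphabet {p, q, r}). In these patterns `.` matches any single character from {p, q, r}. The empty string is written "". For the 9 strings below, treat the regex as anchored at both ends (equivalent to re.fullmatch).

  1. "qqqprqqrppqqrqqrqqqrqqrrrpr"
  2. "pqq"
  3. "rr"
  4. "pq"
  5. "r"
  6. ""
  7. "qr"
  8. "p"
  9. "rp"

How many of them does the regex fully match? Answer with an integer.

4

1 → no match
2 → match
3 → no match
4 → no match
5 → match
6 → match
7 → no match
8 → match
9 → no match
Total matched: 4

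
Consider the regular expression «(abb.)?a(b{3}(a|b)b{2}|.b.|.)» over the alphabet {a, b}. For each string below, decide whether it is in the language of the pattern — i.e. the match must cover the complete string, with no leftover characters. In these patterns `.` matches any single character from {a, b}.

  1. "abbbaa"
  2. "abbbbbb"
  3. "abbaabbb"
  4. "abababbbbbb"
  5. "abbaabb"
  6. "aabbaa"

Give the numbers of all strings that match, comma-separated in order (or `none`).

1, 2, 3

1 → match
2 → match
3 → match
4 → no match
5 → no match
6 → no match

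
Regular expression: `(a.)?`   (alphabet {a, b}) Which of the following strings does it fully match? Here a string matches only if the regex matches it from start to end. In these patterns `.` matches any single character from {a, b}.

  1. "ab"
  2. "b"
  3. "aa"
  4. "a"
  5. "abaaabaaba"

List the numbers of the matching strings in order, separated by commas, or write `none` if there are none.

1 → match
2 → no match
3 → match
4 → no match
5 → no match

1, 3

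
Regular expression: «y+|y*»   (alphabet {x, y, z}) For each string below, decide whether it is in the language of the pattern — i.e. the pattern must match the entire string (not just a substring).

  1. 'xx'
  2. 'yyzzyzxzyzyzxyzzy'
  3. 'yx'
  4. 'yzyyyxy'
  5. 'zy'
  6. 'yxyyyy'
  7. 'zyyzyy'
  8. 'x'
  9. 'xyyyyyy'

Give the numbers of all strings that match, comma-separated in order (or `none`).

none

1 → no match
2 → no match
3 → no match
4 → no match
5 → no match
6 → no match
7 → no match
8 → no match
9 → no match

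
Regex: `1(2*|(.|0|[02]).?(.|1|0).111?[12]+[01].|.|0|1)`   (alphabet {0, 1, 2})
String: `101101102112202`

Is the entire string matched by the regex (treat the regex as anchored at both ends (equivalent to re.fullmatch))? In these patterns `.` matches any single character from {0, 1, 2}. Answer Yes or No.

No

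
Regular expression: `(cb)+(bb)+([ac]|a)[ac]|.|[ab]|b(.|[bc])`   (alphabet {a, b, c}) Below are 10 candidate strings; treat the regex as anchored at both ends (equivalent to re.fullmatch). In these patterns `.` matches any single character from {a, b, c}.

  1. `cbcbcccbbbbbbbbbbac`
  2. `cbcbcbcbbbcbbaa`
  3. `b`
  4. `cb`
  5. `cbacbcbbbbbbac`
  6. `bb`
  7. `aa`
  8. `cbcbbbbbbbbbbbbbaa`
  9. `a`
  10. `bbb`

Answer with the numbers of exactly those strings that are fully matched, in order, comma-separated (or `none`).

3, 6, 8, 9

1 → no match
2 → no match
3 → match
4 → no match
5 → no match
6 → match
7 → no match
8 → match
9 → match
10 → no match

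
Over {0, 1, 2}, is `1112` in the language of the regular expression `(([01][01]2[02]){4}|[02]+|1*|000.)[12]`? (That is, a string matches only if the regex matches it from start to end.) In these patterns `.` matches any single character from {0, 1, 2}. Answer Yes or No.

Yes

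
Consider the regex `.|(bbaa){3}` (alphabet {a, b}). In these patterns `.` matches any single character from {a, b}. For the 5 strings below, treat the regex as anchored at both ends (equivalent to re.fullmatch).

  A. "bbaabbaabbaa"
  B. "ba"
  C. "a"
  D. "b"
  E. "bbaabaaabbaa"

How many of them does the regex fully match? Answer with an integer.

3

A → match
B → no match
C → match
D → match
E → no match
Total matched: 3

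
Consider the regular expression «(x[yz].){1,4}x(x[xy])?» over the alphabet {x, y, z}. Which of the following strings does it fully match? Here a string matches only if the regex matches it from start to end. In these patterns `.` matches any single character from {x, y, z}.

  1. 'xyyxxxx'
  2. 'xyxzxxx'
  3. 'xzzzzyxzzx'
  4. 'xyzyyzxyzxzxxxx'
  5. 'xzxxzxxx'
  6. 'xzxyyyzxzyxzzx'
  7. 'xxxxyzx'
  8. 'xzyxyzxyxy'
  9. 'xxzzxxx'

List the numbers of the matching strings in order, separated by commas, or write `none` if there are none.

1. 'xyyxxxx' → no match
2. 'xyxzxxx' → no match
3. 'xzzzzyxzzx' → no match
4 → no match
5. 'xzxxzxxx' → no match
6 → no match
7. 'xxxxyzx' → no match
8. 'xzyxyzxyxy' → no match
9. 'xxzzxxx' → no match

none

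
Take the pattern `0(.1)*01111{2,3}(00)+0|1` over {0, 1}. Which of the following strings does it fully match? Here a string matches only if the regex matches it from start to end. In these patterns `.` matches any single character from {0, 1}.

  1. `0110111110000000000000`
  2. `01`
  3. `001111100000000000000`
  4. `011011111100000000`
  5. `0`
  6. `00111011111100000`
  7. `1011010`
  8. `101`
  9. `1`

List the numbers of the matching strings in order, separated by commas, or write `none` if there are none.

1, 6, 9

1 → match
2. `01` → no match
3 → no match
4 → no match
5. `0` → no match
6 → match
7. `1011010` → no match
8. `101` → no match
9. `1` → match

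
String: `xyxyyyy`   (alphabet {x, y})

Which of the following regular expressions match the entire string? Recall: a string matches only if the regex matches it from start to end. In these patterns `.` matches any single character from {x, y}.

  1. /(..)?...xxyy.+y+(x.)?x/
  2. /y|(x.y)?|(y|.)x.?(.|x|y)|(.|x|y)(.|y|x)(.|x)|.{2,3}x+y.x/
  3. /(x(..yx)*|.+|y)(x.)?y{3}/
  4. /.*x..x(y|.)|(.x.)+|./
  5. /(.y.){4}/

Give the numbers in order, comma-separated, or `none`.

3

1 → no match — must end with `x`
2 → no match
3 → match
4 → no match
5 → no match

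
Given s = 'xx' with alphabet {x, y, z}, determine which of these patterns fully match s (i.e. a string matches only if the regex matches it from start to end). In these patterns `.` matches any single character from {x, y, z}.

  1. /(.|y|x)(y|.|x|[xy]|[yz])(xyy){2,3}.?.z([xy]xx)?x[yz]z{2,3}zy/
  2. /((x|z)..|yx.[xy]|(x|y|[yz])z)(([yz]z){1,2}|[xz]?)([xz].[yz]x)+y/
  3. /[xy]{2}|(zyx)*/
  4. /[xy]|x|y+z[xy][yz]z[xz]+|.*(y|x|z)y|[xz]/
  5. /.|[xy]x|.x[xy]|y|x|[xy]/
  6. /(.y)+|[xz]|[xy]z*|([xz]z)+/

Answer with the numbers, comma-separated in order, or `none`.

3, 5

1 → no match — must end with 'zzy'
2 → no match — must end with 'xy'
3 → match
4 → no match
5 → match
6 → no match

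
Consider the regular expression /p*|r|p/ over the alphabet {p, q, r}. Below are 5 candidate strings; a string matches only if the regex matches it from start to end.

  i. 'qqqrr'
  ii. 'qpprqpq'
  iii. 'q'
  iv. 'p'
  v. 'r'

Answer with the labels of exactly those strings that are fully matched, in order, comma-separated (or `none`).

iv, v

i → no match
ii → no match
iii → no match
iv → match
v → match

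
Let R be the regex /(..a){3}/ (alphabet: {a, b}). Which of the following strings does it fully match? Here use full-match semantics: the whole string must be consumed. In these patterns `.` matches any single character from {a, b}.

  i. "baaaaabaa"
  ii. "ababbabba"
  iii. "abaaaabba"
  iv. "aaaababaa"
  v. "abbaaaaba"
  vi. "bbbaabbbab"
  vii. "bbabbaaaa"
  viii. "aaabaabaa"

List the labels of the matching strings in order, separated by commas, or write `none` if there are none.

i. "baaaaabaa" → match
ii. "ababbabba" → match
iii. "abaaaabba" → match
iv. "aaaababaa" → match
v. "abbaaaaba" → no match
vi. "bbbaabbbab" → no match — must end with "a"
vii. "bbabbaaaa" → match
viii. "aaabaabaa" → match

i, ii, iii, iv, vii, viii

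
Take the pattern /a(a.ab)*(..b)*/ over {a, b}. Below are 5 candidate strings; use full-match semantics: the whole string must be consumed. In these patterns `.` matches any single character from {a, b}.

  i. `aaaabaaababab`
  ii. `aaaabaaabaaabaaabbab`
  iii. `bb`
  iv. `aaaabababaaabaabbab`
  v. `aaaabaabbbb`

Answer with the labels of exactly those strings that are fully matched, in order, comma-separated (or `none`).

i → match
ii → match
iii → no match — must start with `a`
iv → match
v → match

i, ii, iv, v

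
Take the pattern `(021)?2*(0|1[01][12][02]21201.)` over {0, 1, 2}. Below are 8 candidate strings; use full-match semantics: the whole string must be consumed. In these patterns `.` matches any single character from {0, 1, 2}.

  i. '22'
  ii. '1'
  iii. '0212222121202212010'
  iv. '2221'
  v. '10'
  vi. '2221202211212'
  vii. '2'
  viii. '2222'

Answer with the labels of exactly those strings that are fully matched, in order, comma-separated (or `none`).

i. '22' → no match
ii. '1' → no match
iii → no match
iv. '2221' → no match
v. '10' → no match
vi → no match
vii. '2' → no match
viii. '2222' → no match

none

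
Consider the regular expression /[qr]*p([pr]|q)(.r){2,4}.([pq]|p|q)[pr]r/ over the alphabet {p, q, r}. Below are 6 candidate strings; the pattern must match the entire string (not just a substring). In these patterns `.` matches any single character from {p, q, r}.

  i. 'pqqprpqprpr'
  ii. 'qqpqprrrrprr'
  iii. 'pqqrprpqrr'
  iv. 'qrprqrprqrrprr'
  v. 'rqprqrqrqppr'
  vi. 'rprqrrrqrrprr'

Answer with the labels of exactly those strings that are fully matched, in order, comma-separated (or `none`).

i → no match
ii → match
iii → match
iv → match
v → match
vi → match

ii, iii, iv, v, vi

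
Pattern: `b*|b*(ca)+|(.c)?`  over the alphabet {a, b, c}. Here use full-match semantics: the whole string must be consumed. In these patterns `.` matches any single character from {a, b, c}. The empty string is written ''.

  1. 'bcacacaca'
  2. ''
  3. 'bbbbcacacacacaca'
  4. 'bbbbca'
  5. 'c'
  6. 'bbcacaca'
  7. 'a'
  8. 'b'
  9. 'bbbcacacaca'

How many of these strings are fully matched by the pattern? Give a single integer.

1 → match
2 → match
3 → match
4 → match
5 → no match
6 → match
7 → no match
8 → match
9 → match
Total matched: 7

7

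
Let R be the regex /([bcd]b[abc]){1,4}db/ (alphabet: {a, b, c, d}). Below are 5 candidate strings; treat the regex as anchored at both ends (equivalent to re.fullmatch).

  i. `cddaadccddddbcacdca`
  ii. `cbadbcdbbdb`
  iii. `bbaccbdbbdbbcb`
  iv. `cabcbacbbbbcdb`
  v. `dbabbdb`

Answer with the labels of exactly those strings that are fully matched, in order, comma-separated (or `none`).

ii

i → no match — must end with `db`
ii → match
iii → no match — must end with `db`
iv → no match
v → no match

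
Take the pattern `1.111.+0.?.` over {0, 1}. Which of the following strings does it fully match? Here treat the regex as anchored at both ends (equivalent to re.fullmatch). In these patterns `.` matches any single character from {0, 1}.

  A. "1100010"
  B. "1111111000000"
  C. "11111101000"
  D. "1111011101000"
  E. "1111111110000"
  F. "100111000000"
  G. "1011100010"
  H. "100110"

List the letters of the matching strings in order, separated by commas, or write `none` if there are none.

B, C, E, G

A. "1100010" → no match
B → match
C. "11111101000" → match
D → no match
E → match
F. "100111000000" → no match
G. "1011100010" → match
H. "100110" → no match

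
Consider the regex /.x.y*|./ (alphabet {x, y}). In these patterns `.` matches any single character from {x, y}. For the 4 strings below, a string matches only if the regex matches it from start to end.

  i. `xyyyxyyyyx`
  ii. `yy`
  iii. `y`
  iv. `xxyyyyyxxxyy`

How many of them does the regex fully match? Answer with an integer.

i. `xyyyxyyyyx` → no match
ii. `yy` → no match
iii. `y` → match
iv. `xxyyyyyxxxyy` → no match
Total matched: 1

1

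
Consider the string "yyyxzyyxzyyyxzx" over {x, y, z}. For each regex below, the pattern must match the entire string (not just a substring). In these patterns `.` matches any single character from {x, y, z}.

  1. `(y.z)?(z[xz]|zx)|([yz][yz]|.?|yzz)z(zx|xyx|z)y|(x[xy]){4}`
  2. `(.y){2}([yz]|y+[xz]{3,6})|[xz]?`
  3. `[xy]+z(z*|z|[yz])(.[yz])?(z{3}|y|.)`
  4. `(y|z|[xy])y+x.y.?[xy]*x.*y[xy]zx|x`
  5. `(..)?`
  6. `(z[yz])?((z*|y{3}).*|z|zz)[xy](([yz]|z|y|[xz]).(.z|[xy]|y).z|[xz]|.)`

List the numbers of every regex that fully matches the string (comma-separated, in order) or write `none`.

1 → no match
2 → no match
3 → no match
4 → match
5 → no match
6 → no match

4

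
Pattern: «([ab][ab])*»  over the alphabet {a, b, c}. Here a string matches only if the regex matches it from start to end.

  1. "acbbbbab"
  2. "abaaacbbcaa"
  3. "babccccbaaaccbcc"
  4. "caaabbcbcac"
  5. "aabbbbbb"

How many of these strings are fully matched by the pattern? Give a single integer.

1

1. "acbbbbab" → no match
2. "abaaacbbcaa" → no match
3 → no match
4. "caaabbcbcac" → no match
5. "aabbbbbb" → match
Total matched: 1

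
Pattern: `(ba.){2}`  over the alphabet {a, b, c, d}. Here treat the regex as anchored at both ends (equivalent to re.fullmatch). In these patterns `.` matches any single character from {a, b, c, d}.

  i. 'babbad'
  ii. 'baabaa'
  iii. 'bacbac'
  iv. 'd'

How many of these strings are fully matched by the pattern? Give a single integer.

3

i → match
ii → match
iii → match
iv → no match — must start with 'ba'
Total matched: 3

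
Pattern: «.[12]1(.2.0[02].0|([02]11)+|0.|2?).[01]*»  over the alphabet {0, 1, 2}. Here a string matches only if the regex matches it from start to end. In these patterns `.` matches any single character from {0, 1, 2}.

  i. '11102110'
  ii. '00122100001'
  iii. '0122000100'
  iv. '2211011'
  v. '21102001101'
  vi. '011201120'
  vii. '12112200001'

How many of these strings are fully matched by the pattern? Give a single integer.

4

i → match
ii → no match
iii → no match
iv → match
v → match
vi → no match
vii → match
Total matched: 4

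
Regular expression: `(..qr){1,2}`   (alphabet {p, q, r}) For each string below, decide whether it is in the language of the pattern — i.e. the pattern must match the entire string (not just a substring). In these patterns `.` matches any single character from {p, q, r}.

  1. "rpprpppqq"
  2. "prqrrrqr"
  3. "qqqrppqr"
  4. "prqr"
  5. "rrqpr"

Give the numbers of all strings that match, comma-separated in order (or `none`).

1 → no match — must end with "qr"
2 → match
3 → match
4 → match
5 → no match — must end with "qr"

2, 3, 4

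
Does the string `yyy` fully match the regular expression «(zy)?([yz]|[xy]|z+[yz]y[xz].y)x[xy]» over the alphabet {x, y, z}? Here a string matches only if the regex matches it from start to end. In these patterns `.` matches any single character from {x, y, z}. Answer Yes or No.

No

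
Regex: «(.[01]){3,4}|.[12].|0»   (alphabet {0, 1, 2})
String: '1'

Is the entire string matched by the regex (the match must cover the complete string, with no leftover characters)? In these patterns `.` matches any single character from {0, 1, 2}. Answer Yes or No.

No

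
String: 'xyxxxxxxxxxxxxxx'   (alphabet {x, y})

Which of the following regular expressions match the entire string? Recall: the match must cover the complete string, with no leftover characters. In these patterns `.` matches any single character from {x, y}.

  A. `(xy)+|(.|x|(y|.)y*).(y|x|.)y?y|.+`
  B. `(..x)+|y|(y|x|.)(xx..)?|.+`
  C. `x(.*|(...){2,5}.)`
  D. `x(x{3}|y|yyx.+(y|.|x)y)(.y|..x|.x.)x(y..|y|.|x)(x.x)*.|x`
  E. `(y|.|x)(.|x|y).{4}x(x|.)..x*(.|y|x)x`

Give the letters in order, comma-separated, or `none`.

A → match
B → match
C → match
D → no match
E → match

A, B, C, E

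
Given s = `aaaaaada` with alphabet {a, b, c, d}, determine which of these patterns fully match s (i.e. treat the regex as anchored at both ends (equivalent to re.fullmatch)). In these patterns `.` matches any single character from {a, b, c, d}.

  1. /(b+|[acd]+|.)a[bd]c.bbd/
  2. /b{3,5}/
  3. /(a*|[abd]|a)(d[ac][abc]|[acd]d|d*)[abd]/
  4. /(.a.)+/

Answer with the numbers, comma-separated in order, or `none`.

1 → no match — must end with `bbd`
2 → no match — must start with `b`
3 → match
4 → no match

3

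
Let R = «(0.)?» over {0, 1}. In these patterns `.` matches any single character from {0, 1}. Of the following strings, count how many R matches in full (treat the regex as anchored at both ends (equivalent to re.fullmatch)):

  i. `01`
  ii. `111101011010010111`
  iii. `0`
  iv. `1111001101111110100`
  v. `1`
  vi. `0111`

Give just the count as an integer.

1

i → match
ii → no match
iii → no match
iv → no match
v → no match
vi → no match
Total matched: 1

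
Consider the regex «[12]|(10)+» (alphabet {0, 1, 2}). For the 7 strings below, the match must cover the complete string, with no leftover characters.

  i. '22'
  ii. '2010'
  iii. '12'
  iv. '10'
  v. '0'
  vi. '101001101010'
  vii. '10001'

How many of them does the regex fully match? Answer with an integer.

1

i → no match
ii → no match
iii → no match
iv → match
v → no match
vi → no match
vii → no match
Total matched: 1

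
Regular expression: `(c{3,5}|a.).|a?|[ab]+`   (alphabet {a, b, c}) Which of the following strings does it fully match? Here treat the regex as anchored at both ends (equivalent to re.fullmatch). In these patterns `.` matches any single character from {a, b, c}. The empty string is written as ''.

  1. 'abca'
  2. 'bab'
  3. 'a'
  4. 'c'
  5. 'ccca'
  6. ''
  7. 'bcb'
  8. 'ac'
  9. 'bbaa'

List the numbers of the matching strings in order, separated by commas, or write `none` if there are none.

1 → no match
2 → match
3 → match
4 → no match
5 → match
6 → match
7 → no match
8 → no match
9 → match

2, 3, 5, 6, 9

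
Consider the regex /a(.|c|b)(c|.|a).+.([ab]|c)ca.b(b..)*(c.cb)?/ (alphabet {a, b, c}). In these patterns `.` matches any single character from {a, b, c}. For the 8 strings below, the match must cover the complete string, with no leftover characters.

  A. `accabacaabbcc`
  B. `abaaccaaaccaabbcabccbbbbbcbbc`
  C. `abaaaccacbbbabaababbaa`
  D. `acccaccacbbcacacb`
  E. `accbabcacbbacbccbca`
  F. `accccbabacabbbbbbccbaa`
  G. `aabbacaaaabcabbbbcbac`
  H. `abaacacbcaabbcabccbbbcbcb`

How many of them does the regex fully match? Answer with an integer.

8

A → match
B → match
C → match
D → match
E → match
F → match
G → match
H → match
Total matched: 8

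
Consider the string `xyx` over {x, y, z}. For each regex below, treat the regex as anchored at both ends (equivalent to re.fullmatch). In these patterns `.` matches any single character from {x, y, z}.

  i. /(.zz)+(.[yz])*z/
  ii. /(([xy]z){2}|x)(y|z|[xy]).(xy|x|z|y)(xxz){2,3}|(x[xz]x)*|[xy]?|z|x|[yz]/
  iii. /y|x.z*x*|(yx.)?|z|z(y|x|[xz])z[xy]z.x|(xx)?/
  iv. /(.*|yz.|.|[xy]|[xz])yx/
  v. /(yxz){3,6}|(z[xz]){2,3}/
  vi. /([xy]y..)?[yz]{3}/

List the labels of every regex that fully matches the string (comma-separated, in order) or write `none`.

iii, iv

i → no match — must end with `z`
ii → no match
iii → match
iv → match
v → no match
vi → no match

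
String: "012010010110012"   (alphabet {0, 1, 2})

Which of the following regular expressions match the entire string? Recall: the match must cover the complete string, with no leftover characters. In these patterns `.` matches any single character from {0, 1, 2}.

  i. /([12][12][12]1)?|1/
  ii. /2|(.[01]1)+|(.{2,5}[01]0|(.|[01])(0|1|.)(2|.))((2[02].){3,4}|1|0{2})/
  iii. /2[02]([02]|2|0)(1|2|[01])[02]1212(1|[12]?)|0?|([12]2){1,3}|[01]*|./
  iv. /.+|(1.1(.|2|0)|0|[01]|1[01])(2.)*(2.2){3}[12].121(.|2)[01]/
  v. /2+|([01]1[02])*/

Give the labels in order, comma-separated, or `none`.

i → no match
ii → no match
iii → no match
iv → match
v → match

iv, v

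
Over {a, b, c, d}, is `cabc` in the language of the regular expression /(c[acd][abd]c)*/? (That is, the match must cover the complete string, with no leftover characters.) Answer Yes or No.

Yes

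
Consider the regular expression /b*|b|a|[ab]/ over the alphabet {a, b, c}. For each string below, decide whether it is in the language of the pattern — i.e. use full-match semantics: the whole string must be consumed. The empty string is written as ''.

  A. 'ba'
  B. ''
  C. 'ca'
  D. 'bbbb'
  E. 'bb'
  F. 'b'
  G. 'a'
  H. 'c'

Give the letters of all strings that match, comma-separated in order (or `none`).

A → no match
B → match
C → no match
D → match
E → match
F → match
G → match
H → no match

B, D, E, F, G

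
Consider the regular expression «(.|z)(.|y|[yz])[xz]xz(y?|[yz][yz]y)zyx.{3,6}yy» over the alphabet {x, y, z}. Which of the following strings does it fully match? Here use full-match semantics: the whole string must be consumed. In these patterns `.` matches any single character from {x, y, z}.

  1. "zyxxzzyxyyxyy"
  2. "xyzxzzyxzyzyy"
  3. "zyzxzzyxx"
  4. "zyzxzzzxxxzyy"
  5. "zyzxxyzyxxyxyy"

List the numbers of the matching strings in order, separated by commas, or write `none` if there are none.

1 → match
2 → match
3 → no match — must end with "yy"
4 → no match
5 → no match

1, 2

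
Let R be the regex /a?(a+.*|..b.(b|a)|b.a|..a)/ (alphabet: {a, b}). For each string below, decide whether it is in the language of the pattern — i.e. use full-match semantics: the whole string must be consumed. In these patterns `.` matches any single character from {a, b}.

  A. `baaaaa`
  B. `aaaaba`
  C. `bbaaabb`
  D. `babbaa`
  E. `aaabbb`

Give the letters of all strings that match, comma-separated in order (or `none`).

B, E

A → no match
B → match
C → no match
D → no match
E → match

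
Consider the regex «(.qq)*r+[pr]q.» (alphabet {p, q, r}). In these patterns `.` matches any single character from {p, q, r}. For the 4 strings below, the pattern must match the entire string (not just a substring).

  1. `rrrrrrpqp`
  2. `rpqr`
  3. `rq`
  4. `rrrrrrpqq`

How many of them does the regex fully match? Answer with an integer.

3

1 → match
2 → match
3 → no match
4 → match
Total matched: 3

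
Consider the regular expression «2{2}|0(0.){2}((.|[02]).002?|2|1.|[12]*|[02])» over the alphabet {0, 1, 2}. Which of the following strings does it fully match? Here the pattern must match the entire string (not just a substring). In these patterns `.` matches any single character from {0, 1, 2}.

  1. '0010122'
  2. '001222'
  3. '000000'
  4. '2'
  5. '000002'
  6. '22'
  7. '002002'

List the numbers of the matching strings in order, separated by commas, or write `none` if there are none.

1. '0010122' → match
2. '001222' → no match
3. '000000' → match
4. '2' → no match
5. '000002' → match
6. '22' → match
7. '002002' → match

1, 3, 5, 6, 7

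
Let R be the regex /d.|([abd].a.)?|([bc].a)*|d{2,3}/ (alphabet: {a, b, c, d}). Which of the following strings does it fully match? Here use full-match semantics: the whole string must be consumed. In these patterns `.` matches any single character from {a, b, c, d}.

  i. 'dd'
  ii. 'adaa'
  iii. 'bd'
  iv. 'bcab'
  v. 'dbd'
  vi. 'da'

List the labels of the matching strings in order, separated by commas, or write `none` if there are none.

i, ii, iv, vi

i → match
ii → match
iii → no match
iv → match
v → no match
vi → match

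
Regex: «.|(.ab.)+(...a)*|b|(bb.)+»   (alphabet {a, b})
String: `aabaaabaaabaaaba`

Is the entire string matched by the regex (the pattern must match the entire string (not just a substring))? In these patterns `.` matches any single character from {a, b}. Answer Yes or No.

Yes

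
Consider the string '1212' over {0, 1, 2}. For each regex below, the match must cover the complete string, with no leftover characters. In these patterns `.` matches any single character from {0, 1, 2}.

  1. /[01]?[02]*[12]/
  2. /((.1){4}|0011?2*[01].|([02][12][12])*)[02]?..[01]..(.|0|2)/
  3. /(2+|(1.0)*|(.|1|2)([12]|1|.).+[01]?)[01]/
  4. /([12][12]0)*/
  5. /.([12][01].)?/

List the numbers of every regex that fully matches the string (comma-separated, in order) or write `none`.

5

1 → no match
2 → no match
3 → no match
4 → no match
5 → match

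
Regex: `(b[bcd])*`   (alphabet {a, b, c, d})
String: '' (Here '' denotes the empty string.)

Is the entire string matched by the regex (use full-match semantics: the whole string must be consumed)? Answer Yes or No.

Yes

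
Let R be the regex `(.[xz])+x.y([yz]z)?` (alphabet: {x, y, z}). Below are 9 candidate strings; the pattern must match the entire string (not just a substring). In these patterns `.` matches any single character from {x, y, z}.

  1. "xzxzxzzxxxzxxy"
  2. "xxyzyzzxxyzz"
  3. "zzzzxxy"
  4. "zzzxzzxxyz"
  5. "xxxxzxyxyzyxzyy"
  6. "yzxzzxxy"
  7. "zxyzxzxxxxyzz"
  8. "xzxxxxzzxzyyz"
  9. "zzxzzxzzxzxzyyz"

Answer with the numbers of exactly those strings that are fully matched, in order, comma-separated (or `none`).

3, 7, 8, 9

1 → no match
2. "xxyzyzzxxyzz" → no match
3. "zzzzxxy" → match
4. "zzzxzzxxyz" → no match
5 → no match
6. "yzxzzxxy" → no match
7 → match
8 → match
9 → match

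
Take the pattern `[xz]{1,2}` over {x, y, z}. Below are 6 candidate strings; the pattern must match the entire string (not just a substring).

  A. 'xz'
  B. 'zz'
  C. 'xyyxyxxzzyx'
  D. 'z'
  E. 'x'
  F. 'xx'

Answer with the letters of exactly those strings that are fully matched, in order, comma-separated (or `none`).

A → match
B → match
C → no match
D → match
E → match
F → match

A, B, D, E, F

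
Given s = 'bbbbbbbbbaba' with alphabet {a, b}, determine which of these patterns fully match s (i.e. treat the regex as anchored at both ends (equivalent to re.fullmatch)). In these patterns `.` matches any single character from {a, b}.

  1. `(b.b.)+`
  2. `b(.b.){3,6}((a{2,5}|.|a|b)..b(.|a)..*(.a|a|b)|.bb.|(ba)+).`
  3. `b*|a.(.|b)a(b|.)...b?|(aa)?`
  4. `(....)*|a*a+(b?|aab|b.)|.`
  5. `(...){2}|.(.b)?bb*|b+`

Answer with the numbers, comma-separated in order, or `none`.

1 → match
2 → no match
3 → no match
4 → match
5 → no match

1, 4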